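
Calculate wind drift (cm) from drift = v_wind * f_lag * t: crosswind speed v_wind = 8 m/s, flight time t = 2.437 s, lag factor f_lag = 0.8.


drift = v_wind * lag * t = 8 * 0.8 * 2.437 = 15.5968 m ≈ 1560 cm

1560 cm


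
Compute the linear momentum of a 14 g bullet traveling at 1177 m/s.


p = m*v = 0.014*1177 = 16.48 kg·m/s

16.48 kg·m/s


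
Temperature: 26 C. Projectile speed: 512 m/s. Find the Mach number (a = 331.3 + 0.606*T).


a = 331.3 + 0.606*(26) = 347.056 m/s
M = v/a = 512/347.056 = 1.475

1.475


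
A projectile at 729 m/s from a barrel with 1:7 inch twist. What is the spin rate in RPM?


twist_m = 7*0.0254 = 0.1778 m
spin = v/twist = 729/0.1778 = 4100.112 rev/s
RPM = spin*60 = 4100.112*60 ≈ 246007 RPM

246007 RPM


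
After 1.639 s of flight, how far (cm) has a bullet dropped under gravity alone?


drop = 0.5*g*t^2 = 0.5*9.81*1.639^2 = 13.1764 m ≈ 1318 cm

1318 cm


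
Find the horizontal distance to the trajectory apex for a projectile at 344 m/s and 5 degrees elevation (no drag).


R = v0^2*sin(2*theta)/g = 344^2*sin(2*5°)/9.81 = 2094.68 m
apex_dist = R/2 = 2094.68/2 = 1047 m

1047 m


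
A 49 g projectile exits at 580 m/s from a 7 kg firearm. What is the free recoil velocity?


v_recoil = m_p * v_p / m_gun = 0.049 * 580 / 7 = 4.06 m/s

4.06 m/s


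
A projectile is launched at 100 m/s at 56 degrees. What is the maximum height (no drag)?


H = (v0*sin(theta))^2 / (2g) = (100*sin(56°))^2 / (2*9.81) = 350.3 m

350.3 m


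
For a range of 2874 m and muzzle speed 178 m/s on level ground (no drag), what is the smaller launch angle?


sin(2*theta) = R*g/v0^2 = 2874*9.81/178^2 = 0.889848, theta = arcsin(0.889848)/2 = 31.43°

31.43 degrees


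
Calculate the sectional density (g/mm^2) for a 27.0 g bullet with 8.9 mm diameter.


SD = m/d^2 = 27.0/8.9^2 = 0.3409 g/mm^2

0.3409 g/mm^2


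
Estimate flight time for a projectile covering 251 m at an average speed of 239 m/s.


t = d/v = 251/239 = 1.05 s

1.05 s


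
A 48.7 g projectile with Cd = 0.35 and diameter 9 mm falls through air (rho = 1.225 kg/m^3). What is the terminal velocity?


A = pi*(d/2)^2 = pi*(9/2000)^2 = 6.36173e-05 m^2
vt = sqrt(2mg/(Cd*rho*A)) = sqrt(2*0.0487*9.81/(0.35 * 1.225 * 6.36173e-05)) = 187.2 m/s

187.2 m/s


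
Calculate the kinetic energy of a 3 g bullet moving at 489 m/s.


E = 0.5*m*v^2 = 0.5*0.003*489^2 = 358.7 J

358.7 J


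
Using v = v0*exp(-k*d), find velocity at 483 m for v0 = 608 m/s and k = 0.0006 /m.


v = v0*exp(-k*d) = 608*exp(-0.0006*483) = 455 m/s

455 m/s


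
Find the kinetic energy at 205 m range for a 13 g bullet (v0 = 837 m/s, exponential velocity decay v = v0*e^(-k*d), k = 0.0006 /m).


v = v0*exp(-k*d) = 837*exp(-0.0006*205) = 740.129 m/s
E = 0.5*m*v^2 = 0.5*0.013*740.129^2 = 3561 J

3561 J


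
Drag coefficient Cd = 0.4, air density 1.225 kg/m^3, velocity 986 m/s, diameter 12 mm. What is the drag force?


A = pi*(d/2)^2 = pi*(12/2000)^2 = 1.13097e-04 m^2
Fd = 0.5*Cd*rho*A*v^2 = 0.5*0.4*1.225*1.13097e-04*986^2 = 26.94 N

26.94 N


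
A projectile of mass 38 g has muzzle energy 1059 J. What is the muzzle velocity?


v = sqrt(2*E/m) = sqrt(2*1059/0.038) = 236.1 m/s

236.1 m/s


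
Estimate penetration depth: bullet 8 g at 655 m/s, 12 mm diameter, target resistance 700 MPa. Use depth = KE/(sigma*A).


A = pi*(d/2)^2 = pi*(12/2)^2 = 113.097 mm^2
E = 0.5*m*v^2 = 0.5*0.008*655^2 = 1716.1 J
depth = E/(sigma*A) = 1716.1 J / (700 MPa * 113.097 mm^2) = 1716.1/(700 * 113.097) m = 0.0216767 m ≈ 21.68 mm

21.68 mm


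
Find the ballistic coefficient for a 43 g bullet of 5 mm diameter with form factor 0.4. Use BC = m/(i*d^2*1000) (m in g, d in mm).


BC = m/(i*d^2*1000) = 43/(0.4 * 5^2 * 1000) = 0.0043

0.0043


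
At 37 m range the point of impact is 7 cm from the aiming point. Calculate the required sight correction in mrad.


1 mrad subtends 1 cm per 10 m of range, so adj = error_cm / (dist_m / 10) = 7 / (37/10) = 1.892 mrad

1.892 mrad


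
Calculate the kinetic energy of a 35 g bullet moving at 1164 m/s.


E = 0.5*m*v^2 = 0.5*0.035*1164^2 = 23711 J

23711 J


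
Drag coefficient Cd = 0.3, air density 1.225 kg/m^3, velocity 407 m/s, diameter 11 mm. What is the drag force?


A = pi*(d/2)^2 = pi*(11/2000)^2 = 9.50332e-05 m^2
Fd = 0.5*Cd*rho*A*v^2 = 0.5*0.3*1.225*9.50332e-05*407^2 = 2.893 N

2.893 N


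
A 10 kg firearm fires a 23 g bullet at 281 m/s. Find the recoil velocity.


v_recoil = m_p * v_p / m_gun = 0.023 * 281 / 10 = 0.6463 m/s

0.6463 m/s


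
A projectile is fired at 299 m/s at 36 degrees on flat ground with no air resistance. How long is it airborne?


T = 2*v0*sin(theta)/g = 2*299*sin(36°)/9.81 = 35.83 s

35.83 s


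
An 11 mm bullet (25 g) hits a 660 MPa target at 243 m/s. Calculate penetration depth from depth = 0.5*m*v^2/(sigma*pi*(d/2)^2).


A = pi*(d/2)^2 = pi*(11/2)^2 = 95.0332 mm^2
E = 0.5*m*v^2 = 0.5*0.025*243^2 = 738.113 J
depth = E/(sigma*A) = 738.113 J / (660 MPa * 95.0332 mm^2) = 738.113/(660 * 95.0332) m = 0.011768 m ≈ 11.77 mm

11.77 mm


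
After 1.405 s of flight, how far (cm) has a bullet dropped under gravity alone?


drop = 0.5*g*t^2 = 0.5*9.81*1.405^2 = 9.68259 m ≈ 968.3 cm

968.3 cm


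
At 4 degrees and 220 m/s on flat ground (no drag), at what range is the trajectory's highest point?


R = v0^2*sin(2*theta)/g = 220^2*sin(2*4°)/9.81 = 686.644 m
apex_dist = R/2 = 686.644/2 = 343.3 m

343.3 m


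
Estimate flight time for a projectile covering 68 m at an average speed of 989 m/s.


t = d/v = 68/989 = 0.06876 s

0.06876 s


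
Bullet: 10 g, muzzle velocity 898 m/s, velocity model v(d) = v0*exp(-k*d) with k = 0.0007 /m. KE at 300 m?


v = v0*exp(-k*d) = 898*exp(-0.0007*300) = 727.905 m/s
E = 0.5*m*v^2 = 0.5*0.01*727.905^2 = 2649 J

2649 J


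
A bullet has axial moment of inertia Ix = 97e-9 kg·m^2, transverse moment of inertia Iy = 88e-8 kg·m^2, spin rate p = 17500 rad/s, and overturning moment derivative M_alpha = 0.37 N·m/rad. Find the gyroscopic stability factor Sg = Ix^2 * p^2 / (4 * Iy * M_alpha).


Sg = Ix^2 * p^2 / (4 * Iy * M_alpha) = (97e-9)^2 * 17500^2 / (4 * 88e-8 * 0.37) = 2.212

2.212


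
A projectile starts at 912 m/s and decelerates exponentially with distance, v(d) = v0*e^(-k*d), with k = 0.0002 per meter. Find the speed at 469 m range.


v = v0*exp(-k*d) = 912*exp(-0.0002*469) = 830.3 m/s

830.3 m/s


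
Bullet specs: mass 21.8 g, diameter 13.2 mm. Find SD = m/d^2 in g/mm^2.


SD = m/d^2 = 21.8/13.2^2 = 0.1251 g/mm^2

0.1251 g/mm^2


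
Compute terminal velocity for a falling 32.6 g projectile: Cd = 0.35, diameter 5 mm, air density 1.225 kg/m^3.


A = pi*(d/2)^2 = pi*(5/2000)^2 = 1.96350e-05 m^2
vt = sqrt(2mg/(Cd*rho*A)) = sqrt(2*0.0326*9.81/(0.35 * 1.225 * 1.96350e-05)) = 275.6 m/s

275.6 m/s


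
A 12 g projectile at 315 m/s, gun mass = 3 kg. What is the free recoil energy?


v_r = m_p*v_p/m_gun = 0.012*315/3 = 1.26 m/s, E_r = 0.5*m_gun*v_r^2 = 0.5*3*1.26^2 = 2.381 J

2.381 J


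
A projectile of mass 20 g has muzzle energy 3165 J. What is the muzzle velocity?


v = sqrt(2*E/m) = sqrt(2*3165/0.02) = 562.6 m/s

562.6 m/s


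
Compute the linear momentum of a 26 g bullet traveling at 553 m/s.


p = m*v = 0.026*553 = 14.38 kg·m/s

14.38 kg·m/s


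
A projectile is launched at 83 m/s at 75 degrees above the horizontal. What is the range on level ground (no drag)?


R = v0^2 * sin(2*theta) / g = 83^2 * sin(2*75°) / 9.81 = 351.1 m

351.1 m


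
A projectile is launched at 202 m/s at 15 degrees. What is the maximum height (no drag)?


H = (v0*sin(theta))^2 / (2g) = (202*sin(15°))^2 / (2*9.81) = 139.3 m

139.3 m


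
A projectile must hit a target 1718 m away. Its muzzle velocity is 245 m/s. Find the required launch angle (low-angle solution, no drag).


sin(2*theta) = R*g/v0^2 = 1718*9.81/245^2 = 0.280776, theta = arcsin(0.280776)/2 = 8.153°

8.153 degrees


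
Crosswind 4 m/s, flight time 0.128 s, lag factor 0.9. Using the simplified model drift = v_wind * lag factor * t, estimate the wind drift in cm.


drift = v_wind * lag * t = 4 * 0.9 * 0.128 = 0.4608 m ≈ 46.08 cm

46.08 cm


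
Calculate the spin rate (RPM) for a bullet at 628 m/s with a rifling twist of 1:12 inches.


twist_m = 12*0.0254 = 0.3048 m
spin = v/twist = 628/0.3048 = 2060.367 rev/s
RPM = spin*60 = 2060.367*60 ≈ 123622 RPM

123622 RPM


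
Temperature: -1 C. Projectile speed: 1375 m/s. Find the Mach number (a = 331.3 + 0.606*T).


a = 331.3 + 0.606*(-1) = 330.694 m/s
M = v/a = 1375/330.694 = 4.158

4.158


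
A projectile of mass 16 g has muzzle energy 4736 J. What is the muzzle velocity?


v = sqrt(2*E/m) = sqrt(2*4736/0.016) = 769.4 m/s

769.4 m/s


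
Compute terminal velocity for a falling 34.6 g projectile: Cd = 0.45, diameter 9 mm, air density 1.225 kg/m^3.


A = pi*(d/2)^2 = pi*(9/2000)^2 = 6.36173e-05 m^2
vt = sqrt(2mg/(Cd*rho*A)) = sqrt(2*0.0346*9.81/(0.45 * 1.225 * 6.36173e-05)) = 139.1 m/s

139.1 m/s


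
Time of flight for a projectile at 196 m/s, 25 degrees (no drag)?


T = 2*v0*sin(theta)/g = 2*196*sin(25°)/9.81 = 16.89 s

16.89 s


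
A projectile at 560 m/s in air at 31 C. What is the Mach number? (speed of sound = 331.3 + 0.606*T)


a = 331.3 + 0.606*(31) = 350.086 m/s
M = v/a = 560/350.086 = 1.6

1.6


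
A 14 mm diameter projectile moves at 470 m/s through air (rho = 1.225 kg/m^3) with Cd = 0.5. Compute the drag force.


A = pi*(d/2)^2 = pi*(14/2000)^2 = 1.53938e-04 m^2
Fd = 0.5*Cd*rho*A*v^2 = 0.5*0.5*1.225*1.53938e-04*470^2 = 10.41 N

10.41 N


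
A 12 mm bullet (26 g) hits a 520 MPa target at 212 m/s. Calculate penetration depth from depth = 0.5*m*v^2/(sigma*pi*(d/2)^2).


A = pi*(d/2)^2 = pi*(12/2)^2 = 113.097 mm^2
E = 0.5*m*v^2 = 0.5*0.026*212^2 = 584.272 J
depth = E/(sigma*A) = 584.272 J / (520 MPa * 113.097 mm^2) = 584.272/(520 * 113.097) m = 0.00993481 m ≈ 9.935 mm

9.935 mm


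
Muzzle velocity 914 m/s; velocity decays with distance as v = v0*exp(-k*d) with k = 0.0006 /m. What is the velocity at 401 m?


v = v0*exp(-k*d) = 914*exp(-0.0006*401) = 718.5 m/s

718.5 m/s


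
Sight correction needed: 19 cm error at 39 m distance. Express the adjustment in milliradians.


1 mrad subtends 1 cm per 10 m of range, so adj = error_cm / (dist_m / 10) = 19 / (39/10) = 4.872 mrad

4.872 mrad


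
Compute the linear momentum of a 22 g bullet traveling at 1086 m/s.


p = m*v = 0.022*1086 = 23.89 kg·m/s

23.89 kg·m/s


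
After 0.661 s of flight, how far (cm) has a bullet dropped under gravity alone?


drop = 0.5*g*t^2 = 0.5*9.81*0.661^2 = 2.1431 m ≈ 214.3 cm

214.3 cm


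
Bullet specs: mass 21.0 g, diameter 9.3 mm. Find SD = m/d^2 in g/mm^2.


SD = m/d^2 = 21.0/9.3^2 = 0.2428 g/mm^2

0.2428 g/mm^2


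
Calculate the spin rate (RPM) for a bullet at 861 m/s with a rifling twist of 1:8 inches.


twist_m = 8*0.0254 = 0.2032 m
spin = v/twist = 861/0.2032 = 4237.205 rev/s
RPM = spin*60 = 4237.205*60 ≈ 254232 RPM

254232 RPM


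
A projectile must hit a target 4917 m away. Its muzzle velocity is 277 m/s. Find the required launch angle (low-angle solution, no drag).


sin(2*theta) = R*g/v0^2 = 4917*9.81/277^2 = 0.628651, theta = arcsin(0.628651)/2 = 19.48°

19.48 degrees


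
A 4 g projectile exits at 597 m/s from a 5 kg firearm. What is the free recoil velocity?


v_recoil = m_p * v_p / m_gun = 0.004 * 597 / 5 = 0.4776 m/s

0.4776 m/s


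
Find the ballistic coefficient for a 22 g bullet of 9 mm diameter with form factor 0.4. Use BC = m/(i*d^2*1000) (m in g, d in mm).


BC = m/(i*d^2*1000) = 22/(0.4 * 9^2 * 1000) = 0.000679

0.000679


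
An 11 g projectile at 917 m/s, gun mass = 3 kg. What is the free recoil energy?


v_r = m_p*v_p/m_gun = 0.011*917/3 = 3.36233 m/s, E_r = 0.5*m_gun*v_r^2 = 0.5*3*3.36233^2 = 16.96 J

16.96 J


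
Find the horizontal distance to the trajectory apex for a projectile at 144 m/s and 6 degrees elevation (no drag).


R = v0^2*sin(2*theta)/g = 144^2*sin(2*6°)/9.81 = 439.476 m
apex_dist = R/2 = 439.476/2 = 219.7 m

219.7 m


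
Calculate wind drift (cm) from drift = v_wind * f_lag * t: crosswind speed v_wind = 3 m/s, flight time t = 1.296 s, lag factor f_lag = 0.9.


drift = v_wind * lag * t = 3 * 0.9 * 1.296 = 3.4992 m ≈ 349.9 cm

349.9 cm


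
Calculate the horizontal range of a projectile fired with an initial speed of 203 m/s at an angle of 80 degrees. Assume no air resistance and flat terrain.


R = v0^2 * sin(2*theta) / g = 203^2 * sin(2*80°) / 9.81 = 1437 m

1437 m


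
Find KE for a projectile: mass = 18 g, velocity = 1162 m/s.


E = 0.5*m*v^2 = 0.5*0.018*1162^2 = 12152 J

12152 J


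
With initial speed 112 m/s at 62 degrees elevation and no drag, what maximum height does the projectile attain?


H = (v0*sin(theta))^2 / (2g) = (112*sin(62°))^2 / (2*9.81) = 498.4 m

498.4 m


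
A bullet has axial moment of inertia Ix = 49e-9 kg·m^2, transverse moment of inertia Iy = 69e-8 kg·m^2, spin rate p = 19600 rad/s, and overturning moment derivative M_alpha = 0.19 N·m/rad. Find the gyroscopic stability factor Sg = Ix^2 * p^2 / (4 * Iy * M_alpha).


Sg = Ix^2 * p^2 / (4 * Iy * M_alpha) = (49e-9)^2 * 19600^2 / (4 * 69e-8 * 0.19) = 1.759

1.759


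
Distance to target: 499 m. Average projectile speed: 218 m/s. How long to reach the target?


t = d/v = 499/218 = 2.289 s

2.289 s


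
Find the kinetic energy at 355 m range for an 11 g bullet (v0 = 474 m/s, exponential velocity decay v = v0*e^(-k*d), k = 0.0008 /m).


v = v0*exp(-k*d) = 474*exp(-0.0008*355) = 356.811 m/s
E = 0.5*m*v^2 = 0.5*0.011*356.811^2 = 700.2 J

700.2 J


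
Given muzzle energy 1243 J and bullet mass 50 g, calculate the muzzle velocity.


v = sqrt(2*E/m) = sqrt(2*1243/0.05) = 223 m/s

223 m/s


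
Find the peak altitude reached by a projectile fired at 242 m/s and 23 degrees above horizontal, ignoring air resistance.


H = (v0*sin(theta))^2 / (2g) = (242*sin(23°))^2 / (2*9.81) = 455.7 m

455.7 m


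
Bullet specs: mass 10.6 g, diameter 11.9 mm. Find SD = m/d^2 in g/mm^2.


SD = m/d^2 = 10.6/11.9^2 = 0.07485 g/mm^2

0.07485 g/mm^2


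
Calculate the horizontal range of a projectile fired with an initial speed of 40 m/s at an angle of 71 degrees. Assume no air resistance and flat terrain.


R = v0^2 * sin(2*theta) / g = 40^2 * sin(2*71°) / 9.81 = 100.4 m

100.4 m


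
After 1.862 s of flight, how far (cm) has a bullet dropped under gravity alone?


drop = 0.5*g*t^2 = 0.5*9.81*1.862^2 = 17.0059 m ≈ 1701 cm

1701 cm


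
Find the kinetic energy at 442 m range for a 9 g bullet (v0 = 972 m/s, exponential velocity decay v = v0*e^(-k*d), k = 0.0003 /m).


v = v0*exp(-k*d) = 972*exp(-0.0003*442) = 851.293 m/s
E = 0.5*m*v^2 = 0.5*0.009*851.293^2 = 3261 J

3261 J


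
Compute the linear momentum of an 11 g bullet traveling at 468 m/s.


p = m*v = 0.011*468 = 5.148 kg·m/s

5.148 kg·m/s


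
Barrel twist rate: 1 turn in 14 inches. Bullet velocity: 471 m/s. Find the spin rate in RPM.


twist_m = 14*0.0254 = 0.3556 m
spin = v/twist = 471/0.3556 = 1324.522 rev/s
RPM = spin*60 = 1324.522*60 ≈ 79471 RPM

79471 RPM


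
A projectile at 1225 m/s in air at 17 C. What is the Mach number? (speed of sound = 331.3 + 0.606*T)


a = 331.3 + 0.606*(17) = 341.602 m/s
M = v/a = 1225/341.602 = 3.586

3.586


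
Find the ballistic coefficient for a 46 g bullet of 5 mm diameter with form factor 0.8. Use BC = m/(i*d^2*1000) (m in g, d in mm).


BC = m/(i*d^2*1000) = 46/(0.8 * 5^2 * 1000) = 0.0023

0.0023


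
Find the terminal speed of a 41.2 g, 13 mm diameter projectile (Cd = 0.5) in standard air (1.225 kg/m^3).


A = pi*(d/2)^2 = pi*(13/2000)^2 = 1.32732e-04 m^2
vt = sqrt(2mg/(Cd*rho*A)) = sqrt(2*0.0412*9.81/(0.5 * 1.225 * 1.32732e-04)) = 99.71 m/s

99.71 m/s


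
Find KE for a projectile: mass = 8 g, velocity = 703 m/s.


E = 0.5*m*v^2 = 0.5*0.008*703^2 = 1977 J

1977 J


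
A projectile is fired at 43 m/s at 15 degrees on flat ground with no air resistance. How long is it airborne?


T = 2*v0*sin(theta)/g = 2*43*sin(15°)/9.81 = 2.269 s

2.269 s


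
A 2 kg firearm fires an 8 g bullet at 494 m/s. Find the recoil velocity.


v_recoil = m_p * v_p / m_gun = 0.008 * 494 / 2 = 1.976 m/s

1.976 m/s


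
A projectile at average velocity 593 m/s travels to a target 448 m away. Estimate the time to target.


t = d/v = 448/593 = 0.7555 s

0.7555 s


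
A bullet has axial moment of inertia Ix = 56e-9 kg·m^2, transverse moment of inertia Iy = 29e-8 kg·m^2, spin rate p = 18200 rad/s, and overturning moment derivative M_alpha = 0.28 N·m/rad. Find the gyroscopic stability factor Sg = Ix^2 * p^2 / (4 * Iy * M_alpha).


Sg = Ix^2 * p^2 / (4 * Iy * M_alpha) = (56e-9)^2 * 18200^2 / (4 * 29e-8 * 0.28) = 3.198

3.198


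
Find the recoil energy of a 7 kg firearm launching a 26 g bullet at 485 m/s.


v_r = m_p*v_p/m_gun = 0.026*485/7 = 1.80143 m/s, E_r = 0.5*m_gun*v_r^2 = 0.5*7*1.80143^2 = 11.36 J

11.36 J


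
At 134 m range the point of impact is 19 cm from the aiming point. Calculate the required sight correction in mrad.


1 mrad subtends 1 cm per 10 m of range, so adj = error_cm / (dist_m / 10) = 19 / (134/10) = 1.418 mrad

1.418 mrad


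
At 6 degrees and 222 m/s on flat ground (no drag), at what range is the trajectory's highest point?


R = v0^2*sin(2*theta)/g = 222^2*sin(2*6°)/9.81 = 1044.52 m
apex_dist = R/2 = 1044.52/2 = 522.3 m

522.3 m


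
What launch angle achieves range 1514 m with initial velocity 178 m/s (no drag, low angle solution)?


sin(2*theta) = R*g/v0^2 = 1514*9.81/178^2 = 0.468765, theta = arcsin(0.468765)/2 = 13.98°

13.98 degrees


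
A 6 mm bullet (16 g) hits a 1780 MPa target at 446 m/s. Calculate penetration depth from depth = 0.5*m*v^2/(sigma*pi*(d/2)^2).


A = pi*(d/2)^2 = pi*(6/2)^2 = 28.2743 mm^2
E = 0.5*m*v^2 = 0.5*0.016*446^2 = 1591.33 J
depth = E/(sigma*A) = 1591.33 J / (1780 MPa * 28.2743 mm^2) = 1591.33/(1780 * 28.2743) m = 0.0316189 m ≈ 31.62 mm

31.62 mm


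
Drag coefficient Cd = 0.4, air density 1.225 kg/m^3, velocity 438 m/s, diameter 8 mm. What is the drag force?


A = pi*(d/2)^2 = pi*(8/2000)^2 = 5.02655e-05 m^2
Fd = 0.5*Cd*rho*A*v^2 = 0.5*0.4*1.225*5.02655e-05*438^2 = 2.363 N

2.363 N


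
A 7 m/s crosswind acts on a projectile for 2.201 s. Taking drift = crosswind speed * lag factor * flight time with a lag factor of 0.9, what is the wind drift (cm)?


drift = v_wind * lag * t = 7 * 0.9 * 2.201 = 13.8663 m ≈ 1387 cm

1387 cm


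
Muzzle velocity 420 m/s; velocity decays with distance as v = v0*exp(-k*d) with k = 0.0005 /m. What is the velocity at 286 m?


v = v0*exp(-k*d) = 420*exp(-0.0005*286) = 364 m/s

364 m/s


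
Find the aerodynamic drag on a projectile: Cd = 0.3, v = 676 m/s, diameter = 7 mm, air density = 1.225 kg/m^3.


A = pi*(d/2)^2 = pi*(7/2000)^2 = 3.84845e-05 m^2
Fd = 0.5*Cd*rho*A*v^2 = 0.5*0.3*1.225*3.84845e-05*676^2 = 3.232 N

3.232 N


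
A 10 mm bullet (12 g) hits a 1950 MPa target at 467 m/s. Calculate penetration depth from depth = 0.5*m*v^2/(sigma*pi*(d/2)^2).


A = pi*(d/2)^2 = pi*(10/2)^2 = 78.5398 mm^2
E = 0.5*m*v^2 = 0.5*0.012*467^2 = 1308.53 J
depth = E/(sigma*A) = 1308.53 J / (1950 MPa * 78.5398 mm^2) = 1308.53/(1950 * 78.5398) m = 0.00854399 m ≈ 8.544 mm

8.544 mm


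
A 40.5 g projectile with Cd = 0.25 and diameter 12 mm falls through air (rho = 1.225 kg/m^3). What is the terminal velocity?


A = pi*(d/2)^2 = pi*(12/2000)^2 = 1.13097e-04 m^2
vt = sqrt(2mg/(Cd*rho*A)) = sqrt(2*0.0405*9.81/(0.25 * 1.225 * 1.13097e-04)) = 151.5 m/s

151.5 m/s


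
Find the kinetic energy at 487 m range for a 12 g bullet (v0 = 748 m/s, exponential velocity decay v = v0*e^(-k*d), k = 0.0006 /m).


v = v0*exp(-k*d) = 748*exp(-0.0006*487) = 558.471 m/s
E = 0.5*m*v^2 = 0.5*0.012*558.471^2 = 1871 J

1871 J


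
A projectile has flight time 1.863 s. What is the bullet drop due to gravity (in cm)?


drop = 0.5*g*t^2 = 0.5*9.81*1.863^2 = 17.0241 m ≈ 1702 cm

1702 cm


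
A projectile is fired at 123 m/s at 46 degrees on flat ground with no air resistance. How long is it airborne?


T = 2*v0*sin(theta)/g = 2*123*sin(46°)/9.81 = 18.04 s

18.04 s


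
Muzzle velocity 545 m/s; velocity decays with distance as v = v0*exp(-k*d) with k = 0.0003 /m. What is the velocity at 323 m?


v = v0*exp(-k*d) = 545*exp(-0.0003*323) = 494.7 m/s

494.7 m/s


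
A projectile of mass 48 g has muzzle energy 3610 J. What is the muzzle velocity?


v = sqrt(2*E/m) = sqrt(2*3610/0.048) = 387.8 m/s

387.8 m/s


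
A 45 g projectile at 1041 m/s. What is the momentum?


p = m*v = 0.045*1041 = 46.84 kg·m/s

46.84 kg·m/s


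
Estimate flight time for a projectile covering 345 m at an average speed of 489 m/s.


t = d/v = 345/489 = 0.7055 s

0.7055 s


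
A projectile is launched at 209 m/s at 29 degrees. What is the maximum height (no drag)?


H = (v0*sin(theta))^2 / (2g) = (209*sin(29°))^2 / (2*9.81) = 523.3 m

523.3 m


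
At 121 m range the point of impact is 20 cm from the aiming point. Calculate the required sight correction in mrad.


1 mrad subtends 1 cm per 10 m of range, so adj = error_cm / (dist_m / 10) = 20 / (121/10) = 1.653 mrad

1.653 mrad


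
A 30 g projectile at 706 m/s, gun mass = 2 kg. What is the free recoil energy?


v_r = m_p*v_p/m_gun = 0.03*706/2 = 10.59 m/s, E_r = 0.5*m_gun*v_r^2 = 0.5*2*10.59^2 = 112.1 J

112.1 J


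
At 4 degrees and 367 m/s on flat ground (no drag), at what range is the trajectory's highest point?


R = v0^2*sin(2*theta)/g = 367^2*sin(2*4°)/9.81 = 1910.81 m
apex_dist = R/2 = 1910.81/2 = 955.4 m

955.4 m


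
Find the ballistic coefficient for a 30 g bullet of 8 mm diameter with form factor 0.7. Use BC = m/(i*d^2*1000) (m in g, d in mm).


BC = m/(i*d^2*1000) = 30/(0.7 * 8^2 * 1000) = 0.0006696

0.0006696


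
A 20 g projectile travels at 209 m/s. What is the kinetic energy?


E = 0.5*m*v^2 = 0.5*0.02*209^2 = 436.8 J

436.8 J


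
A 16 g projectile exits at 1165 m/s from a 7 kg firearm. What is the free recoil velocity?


v_recoil = m_p * v_p / m_gun = 0.016 * 1165 / 7 = 2.663 m/s

2.663 m/s


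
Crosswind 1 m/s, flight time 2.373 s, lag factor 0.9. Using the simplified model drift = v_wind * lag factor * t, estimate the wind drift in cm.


drift = v_wind * lag * t = 1 * 0.9 * 2.373 = 2.1357 m ≈ 213.6 cm

213.6 cm


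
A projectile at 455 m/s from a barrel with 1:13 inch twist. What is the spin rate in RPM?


twist_m = 13*0.0254 = 0.3302 m
spin = v/twist = 455/0.3302 = 1377.953 rev/s
RPM = spin*60 = 1377.953*60 ≈ 82677 RPM

82677 RPM


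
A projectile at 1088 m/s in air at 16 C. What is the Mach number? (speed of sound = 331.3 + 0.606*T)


a = 331.3 + 0.606*(16) = 340.996 m/s
M = v/a = 1088/340.996 = 3.191

3.191


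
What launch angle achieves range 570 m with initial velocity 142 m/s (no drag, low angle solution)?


sin(2*theta) = R*g/v0^2 = 570*9.81/142^2 = 0.277311, theta = arcsin(0.277311)/2 = 8.05°

8.05 degrees


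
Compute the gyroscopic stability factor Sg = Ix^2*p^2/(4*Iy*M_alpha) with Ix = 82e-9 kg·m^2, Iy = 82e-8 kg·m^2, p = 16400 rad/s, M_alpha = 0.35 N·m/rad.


Sg = Ix^2 * p^2 / (4 * Iy * M_alpha) = (82e-9)^2 * 16400^2 / (4 * 82e-8 * 0.35) = 1.575

1.575


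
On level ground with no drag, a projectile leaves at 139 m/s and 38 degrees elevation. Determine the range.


R = v0^2 * sin(2*theta) / g = 139^2 * sin(2*38°) / 9.81 = 1911 m

1911 m


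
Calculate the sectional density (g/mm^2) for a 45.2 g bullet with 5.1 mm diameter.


SD = m/d^2 = 45.2/5.1^2 = 1.738 g/mm^2

1.738 g/mm^2


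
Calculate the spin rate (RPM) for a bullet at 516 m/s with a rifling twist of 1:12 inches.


twist_m = 12*0.0254 = 0.3048 m
spin = v/twist = 516/0.3048 = 1692.913 rev/s
RPM = spin*60 = 1692.913*60 ≈ 101575 RPM

101575 RPM


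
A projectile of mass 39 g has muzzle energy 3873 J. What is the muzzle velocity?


v = sqrt(2*E/m) = sqrt(2*3873/0.039) = 445.7 m/s

445.7 m/s


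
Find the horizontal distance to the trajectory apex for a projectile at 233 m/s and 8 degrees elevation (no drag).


R = v0^2*sin(2*theta)/g = 233^2*sin(2*8°)/9.81 = 1525.39 m
apex_dist = R/2 = 1525.39/2 = 762.7 m

762.7 m


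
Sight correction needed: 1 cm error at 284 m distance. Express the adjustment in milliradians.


1 mrad subtends 1 cm per 10 m of range, so adj = error_cm / (dist_m / 10) = 1 / (284/10) = 0.03521 mrad

0.03521 mrad


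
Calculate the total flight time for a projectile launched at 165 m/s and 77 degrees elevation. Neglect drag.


T = 2*v0*sin(theta)/g = 2*165*sin(77°)/9.81 = 32.78 s

32.78 s


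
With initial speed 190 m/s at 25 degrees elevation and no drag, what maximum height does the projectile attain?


H = (v0*sin(theta))^2 / (2g) = (190*sin(25°))^2 / (2*9.81) = 328.6 m

328.6 m


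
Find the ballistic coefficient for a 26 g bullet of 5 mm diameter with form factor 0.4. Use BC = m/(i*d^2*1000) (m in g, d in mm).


BC = m/(i*d^2*1000) = 26/(0.4 * 5^2 * 1000) = 0.0026

0.0026


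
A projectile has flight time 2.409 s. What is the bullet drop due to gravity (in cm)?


drop = 0.5*g*t^2 = 0.5*9.81*2.409^2 = 28.4651 m ≈ 2847 cm

2847 cm


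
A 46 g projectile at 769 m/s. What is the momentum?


p = m*v = 0.046*769 = 35.37 kg·m/s

35.37 kg·m/s


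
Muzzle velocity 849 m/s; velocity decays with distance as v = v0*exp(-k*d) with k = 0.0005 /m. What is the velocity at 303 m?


v = v0*exp(-k*d) = 849*exp(-0.0005*303) = 729.6 m/s

729.6 m/s


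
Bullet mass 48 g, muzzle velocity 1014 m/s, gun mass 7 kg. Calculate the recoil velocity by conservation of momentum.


v_recoil = m_p * v_p / m_gun = 0.048 * 1014 / 7 = 6.953 m/s

6.953 m/s


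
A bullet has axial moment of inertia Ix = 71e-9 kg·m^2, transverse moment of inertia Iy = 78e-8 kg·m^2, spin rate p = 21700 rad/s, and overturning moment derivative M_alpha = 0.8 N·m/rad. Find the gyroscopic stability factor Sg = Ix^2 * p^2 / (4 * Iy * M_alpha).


Sg = Ix^2 * p^2 / (4 * Iy * M_alpha) = (71e-9)^2 * 21700^2 / (4 * 78e-8 * 0.8) = 0.951

0.951


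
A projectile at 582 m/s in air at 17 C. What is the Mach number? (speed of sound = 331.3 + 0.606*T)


a = 331.3 + 0.606*(17) = 341.602 m/s
M = v/a = 582/341.602 = 1.704

1.704


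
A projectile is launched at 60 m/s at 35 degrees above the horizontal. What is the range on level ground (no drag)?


R = v0^2 * sin(2*theta) / g = 60^2 * sin(2*35°) / 9.81 = 344.8 m

344.8 m


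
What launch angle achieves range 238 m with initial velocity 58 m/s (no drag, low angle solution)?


sin(2*theta) = R*g/v0^2 = 238*9.81/58^2 = 0.694049, theta = arcsin(0.694049)/2 = 21.98°

21.98 degrees


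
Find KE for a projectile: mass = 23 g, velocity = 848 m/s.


E = 0.5*m*v^2 = 0.5*0.023*848^2 = 8270 J

8270 J


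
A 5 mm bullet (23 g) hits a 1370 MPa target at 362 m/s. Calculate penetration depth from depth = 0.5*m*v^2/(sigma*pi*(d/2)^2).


A = pi*(d/2)^2 = pi*(5/2)^2 = 19.635 mm^2
E = 0.5*m*v^2 = 0.5*0.023*362^2 = 1507.01 J
depth = E/(sigma*A) = 1507.01 J / (1370 MPa * 19.635 mm^2) = 1507.01/(1370 * 19.635) m = 0.0560228 m ≈ 56.02 mm

56.02 mm


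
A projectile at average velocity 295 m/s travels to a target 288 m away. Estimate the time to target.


t = d/v = 288/295 = 0.9763 s

0.9763 s


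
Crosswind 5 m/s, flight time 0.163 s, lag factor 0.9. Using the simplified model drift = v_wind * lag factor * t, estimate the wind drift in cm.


drift = v_wind * lag * t = 5 * 0.9 * 0.163 = 0.7335 m ≈ 73.35 cm

73.35 cm


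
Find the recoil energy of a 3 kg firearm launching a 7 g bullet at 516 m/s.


v_r = m_p*v_p/m_gun = 0.007*516/3 = 1.204 m/s, E_r = 0.5*m_gun*v_r^2 = 0.5*3*1.204^2 = 2.174 J

2.174 J


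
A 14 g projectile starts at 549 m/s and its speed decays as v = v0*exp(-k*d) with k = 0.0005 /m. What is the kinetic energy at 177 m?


v = v0*exp(-k*d) = 549*exp(-0.0005*177) = 502.501 m/s
E = 0.5*m*v^2 = 0.5*0.014*502.501^2 = 1768 J

1768 J


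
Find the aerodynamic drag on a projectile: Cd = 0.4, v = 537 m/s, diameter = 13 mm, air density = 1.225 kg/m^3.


A = pi*(d/2)^2 = pi*(13/2000)^2 = 1.32732e-04 m^2
Fd = 0.5*Cd*rho*A*v^2 = 0.5*0.4*1.225*1.32732e-04*537^2 = 9.378 N

9.378 N


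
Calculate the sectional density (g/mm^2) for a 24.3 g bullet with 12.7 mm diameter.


SD = m/d^2 = 24.3/12.7^2 = 0.1507 g/mm^2

0.1507 g/mm^2


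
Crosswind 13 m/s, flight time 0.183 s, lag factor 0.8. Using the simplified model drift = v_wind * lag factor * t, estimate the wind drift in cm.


drift = v_wind * lag * t = 13 * 0.8 * 0.183 = 1.9032 m ≈ 190.3 cm

190.3 cm


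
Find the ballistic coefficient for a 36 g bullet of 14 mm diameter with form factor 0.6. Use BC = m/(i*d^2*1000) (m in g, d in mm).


BC = m/(i*d^2*1000) = 36/(0.6 * 14^2 * 1000) = 0.0003061

0.0003061


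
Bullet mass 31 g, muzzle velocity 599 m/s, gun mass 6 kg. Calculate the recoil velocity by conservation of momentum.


v_recoil = m_p * v_p / m_gun = 0.031 * 599 / 6 = 3.095 m/s

3.095 m/s


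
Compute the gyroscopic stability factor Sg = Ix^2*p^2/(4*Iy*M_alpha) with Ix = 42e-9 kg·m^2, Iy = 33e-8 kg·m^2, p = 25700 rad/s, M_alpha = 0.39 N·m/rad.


Sg = Ix^2 * p^2 / (4 * Iy * M_alpha) = (42e-9)^2 * 25700^2 / (4 * 33e-8 * 0.39) = 2.263

2.263


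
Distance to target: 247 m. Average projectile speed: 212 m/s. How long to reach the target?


t = d/v = 247/212 = 1.165 s

1.165 s


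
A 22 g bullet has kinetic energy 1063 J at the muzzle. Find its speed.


v = sqrt(2*E/m) = sqrt(2*1063/0.022) = 310.9 m/s

310.9 m/s


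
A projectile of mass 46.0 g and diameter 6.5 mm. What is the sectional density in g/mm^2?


SD = m/d^2 = 46.0/6.5^2 = 1.089 g/mm^2

1.089 g/mm^2


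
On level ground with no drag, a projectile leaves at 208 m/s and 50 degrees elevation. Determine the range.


R = v0^2 * sin(2*theta) / g = 208^2 * sin(2*50°) / 9.81 = 4343 m

4343 m


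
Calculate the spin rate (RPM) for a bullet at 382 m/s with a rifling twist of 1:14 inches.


twist_m = 14*0.0254 = 0.3556 m
spin = v/twist = 382/0.3556 = 1074.241 rev/s
RPM = spin*60 = 1074.241*60 ≈ 64454 RPM

64454 RPM


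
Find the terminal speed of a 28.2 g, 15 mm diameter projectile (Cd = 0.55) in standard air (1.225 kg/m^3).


A = pi*(d/2)^2 = pi*(15/2000)^2 = 1.76715e-04 m^2
vt = sqrt(2mg/(Cd*rho*A)) = sqrt(2*0.0282*9.81/(0.55 * 1.225 * 1.76715e-04)) = 68.17 m/s

68.17 m/s


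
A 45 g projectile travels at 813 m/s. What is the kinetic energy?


E = 0.5*m*v^2 = 0.5*0.045*813^2 = 14872 J

14872 J


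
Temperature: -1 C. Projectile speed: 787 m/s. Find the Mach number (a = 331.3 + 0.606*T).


a = 331.3 + 0.606*(-1) = 330.694 m/s
M = v/a = 787/330.694 = 2.38

2.38


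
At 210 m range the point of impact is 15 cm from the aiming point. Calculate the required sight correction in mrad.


1 mrad subtends 1 cm per 10 m of range, so adj = error_cm / (dist_m / 10) = 15 / (210/10) = 0.7143 mrad

0.7143 mrad


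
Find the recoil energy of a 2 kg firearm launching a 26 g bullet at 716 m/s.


v_r = m_p*v_p/m_gun = 0.026*716/2 = 9.308 m/s, E_r = 0.5*m_gun*v_r^2 = 0.5*2*9.308^2 = 86.64 J

86.64 J


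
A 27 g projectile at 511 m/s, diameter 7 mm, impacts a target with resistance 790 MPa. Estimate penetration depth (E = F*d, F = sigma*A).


A = pi*(d/2)^2 = pi*(7/2)^2 = 38.4845 mm^2
E = 0.5*m*v^2 = 0.5*0.027*511^2 = 3525.13 J
depth = E/(sigma*A) = 3525.13 J / (790 MPa * 38.4845 mm^2) = 3525.13/(790 * 38.4845) m = 0.115948 m ≈ 115.9 mm

115.9 mm


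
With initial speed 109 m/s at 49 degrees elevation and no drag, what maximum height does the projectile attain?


H = (v0*sin(theta))^2 / (2g) = (109*sin(49°))^2 / (2*9.81) = 344.9 m

344.9 m


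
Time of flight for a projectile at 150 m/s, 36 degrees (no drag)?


T = 2*v0*sin(theta)/g = 2*150*sin(36°)/9.81 = 17.98 s

17.98 s


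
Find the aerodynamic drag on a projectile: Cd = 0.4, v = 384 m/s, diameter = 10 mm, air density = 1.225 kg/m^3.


A = pi*(d/2)^2 = pi*(10/2000)^2 = 7.85398e-05 m^2
Fd = 0.5*Cd*rho*A*v^2 = 0.5*0.4*1.225*7.85398e-05*384^2 = 2.837 N

2.837 N


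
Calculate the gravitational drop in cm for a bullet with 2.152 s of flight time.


drop = 0.5*g*t^2 = 0.5*9.81*2.152^2 = 22.7156 m ≈ 2272 cm

2272 cm


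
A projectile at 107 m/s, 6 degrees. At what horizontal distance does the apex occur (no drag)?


R = v0^2*sin(2*theta)/g = 107^2*sin(2*6°)/9.81 = 242.648 m
apex_dist = R/2 = 242.648/2 = 121.3 m

121.3 m


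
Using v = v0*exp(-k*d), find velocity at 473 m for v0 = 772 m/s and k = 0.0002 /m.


v = v0*exp(-k*d) = 772*exp(-0.0002*473) = 702.3 m/s

702.3 m/s


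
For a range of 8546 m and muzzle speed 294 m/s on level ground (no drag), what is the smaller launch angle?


sin(2*theta) = R*g/v0^2 = 8546*9.81/294^2 = 0.969923, theta = arcsin(0.969923)/2 = 37.96°

37.96 degrees


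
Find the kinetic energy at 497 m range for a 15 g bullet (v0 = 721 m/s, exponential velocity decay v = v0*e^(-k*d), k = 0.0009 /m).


v = v0*exp(-k*d) = 721*exp(-0.0009*497) = 460.973 m/s
E = 0.5*m*v^2 = 0.5*0.015*460.973^2 = 1594 J

1594 J


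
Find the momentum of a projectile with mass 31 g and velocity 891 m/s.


p = m*v = 0.031*891 = 27.62 kg·m/s

27.62 kg·m/s


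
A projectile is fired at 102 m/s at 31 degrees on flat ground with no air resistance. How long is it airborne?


T = 2*v0*sin(theta)/g = 2*102*sin(31°)/9.81 = 10.71 s

10.71 s


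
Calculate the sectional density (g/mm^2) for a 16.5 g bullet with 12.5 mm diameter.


SD = m/d^2 = 16.5/12.5^2 = 0.1056 g/mm^2

0.1056 g/mm^2


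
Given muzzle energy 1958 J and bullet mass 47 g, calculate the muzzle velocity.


v = sqrt(2*E/m) = sqrt(2*1958/0.047) = 288.7 m/s

288.7 m/s


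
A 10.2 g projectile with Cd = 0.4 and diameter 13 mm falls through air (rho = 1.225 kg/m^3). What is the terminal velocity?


A = pi*(d/2)^2 = pi*(13/2000)^2 = 1.32732e-04 m^2
vt = sqrt(2mg/(Cd*rho*A)) = sqrt(2*0.0102*9.81/(0.4 * 1.225 * 1.32732e-04)) = 55.47 m/s

55.47 m/s


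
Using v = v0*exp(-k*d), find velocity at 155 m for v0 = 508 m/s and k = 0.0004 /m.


v = v0*exp(-k*d) = 508*exp(-0.0004*155) = 477.5 m/s

477.5 m/s


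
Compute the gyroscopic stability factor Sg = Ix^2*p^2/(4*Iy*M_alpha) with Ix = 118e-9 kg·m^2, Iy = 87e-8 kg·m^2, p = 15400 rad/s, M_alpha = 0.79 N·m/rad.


Sg = Ix^2 * p^2 / (4 * Iy * M_alpha) = (118e-9)^2 * 15400^2 / (4 * 87e-8 * 0.79) = 1.201

1.201


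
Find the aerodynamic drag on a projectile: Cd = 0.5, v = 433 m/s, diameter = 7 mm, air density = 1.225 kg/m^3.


A = pi*(d/2)^2 = pi*(7/2000)^2 = 3.84845e-05 m^2
Fd = 0.5*Cd*rho*A*v^2 = 0.5*0.5*1.225*3.84845e-05*433^2 = 2.21 N

2.21 N


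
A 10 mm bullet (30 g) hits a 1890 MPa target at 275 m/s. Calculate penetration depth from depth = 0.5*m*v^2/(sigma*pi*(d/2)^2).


A = pi*(d/2)^2 = pi*(10/2)^2 = 78.5398 mm^2
E = 0.5*m*v^2 = 0.5*0.03*275^2 = 1134.38 J
depth = E/(sigma*A) = 1134.38 J / (1890 MPa * 78.5398 mm^2) = 1134.38/(1890 * 78.5398) m = 0.00764196 m ≈ 7.642 mm

7.642 mm


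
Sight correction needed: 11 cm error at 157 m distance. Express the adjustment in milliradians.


1 mrad subtends 1 cm per 10 m of range, so adj = error_cm / (dist_m / 10) = 11 / (157/10) = 0.7006 mrad

0.7006 mrad


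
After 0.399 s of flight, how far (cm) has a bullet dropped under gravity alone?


drop = 0.5*g*t^2 = 0.5*9.81*0.399^2 = 0.780881 m ≈ 78.09 cm

78.09 cm


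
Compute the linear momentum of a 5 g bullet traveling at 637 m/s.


p = m*v = 0.005*637 = 3.185 kg·m/s

3.185 kg·m/s


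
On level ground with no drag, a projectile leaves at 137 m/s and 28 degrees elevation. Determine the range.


R = v0^2 * sin(2*theta) / g = 137^2 * sin(2*28°) / 9.81 = 1586 m

1586 m


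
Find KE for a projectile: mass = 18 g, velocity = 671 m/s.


E = 0.5*m*v^2 = 0.5*0.018*671^2 = 4052 J

4052 J


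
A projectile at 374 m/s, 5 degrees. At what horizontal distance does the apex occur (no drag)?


R = v0^2*sin(2*theta)/g = 374^2*sin(2*5°)/9.81 = 2475.96 m
apex_dist = R/2 = 2475.96/2 = 1238 m

1238 m


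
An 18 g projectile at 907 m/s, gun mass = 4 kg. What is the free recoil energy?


v_r = m_p*v_p/m_gun = 0.018*907/4 = 4.0815 m/s, E_r = 0.5*m_gun*v_r^2 = 0.5*4*4.0815^2 = 33.32 J

33.32 J


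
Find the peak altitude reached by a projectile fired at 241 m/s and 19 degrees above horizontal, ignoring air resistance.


H = (v0*sin(theta))^2 / (2g) = (241*sin(19°))^2 / (2*9.81) = 313.8 m

313.8 m


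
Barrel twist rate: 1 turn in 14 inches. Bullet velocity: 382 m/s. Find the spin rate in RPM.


twist_m = 14*0.0254 = 0.3556 m
spin = v/twist = 382/0.3556 = 1074.241 rev/s
RPM = spin*60 = 1074.241*60 ≈ 64454 RPM

64454 RPM


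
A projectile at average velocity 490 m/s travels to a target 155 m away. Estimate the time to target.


t = d/v = 155/490 = 0.3163 s

0.3163 s


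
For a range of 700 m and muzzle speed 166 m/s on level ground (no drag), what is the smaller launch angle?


sin(2*theta) = R*g/v0^2 = 700*9.81/166^2 = 0.249202, theta = arcsin(0.249202)/2 = 7.215°

7.215 degrees


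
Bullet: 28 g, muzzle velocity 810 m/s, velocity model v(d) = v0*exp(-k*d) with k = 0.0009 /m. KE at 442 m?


v = v0*exp(-k*d) = 810*exp(-0.0009*442) = 544.155 m/s
E = 0.5*m*v^2 = 0.5*0.028*544.155^2 = 4145 J

4145 J


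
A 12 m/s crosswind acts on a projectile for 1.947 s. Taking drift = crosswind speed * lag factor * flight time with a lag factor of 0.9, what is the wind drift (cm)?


drift = v_wind * lag * t = 12 * 0.9 * 1.947 = 21.0276 m ≈ 2103 cm

2103 cm


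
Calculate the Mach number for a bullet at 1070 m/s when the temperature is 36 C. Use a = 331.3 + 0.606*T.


a = 331.3 + 0.606*(36) = 353.116 m/s
M = v/a = 1070/353.116 = 3.03

3.03


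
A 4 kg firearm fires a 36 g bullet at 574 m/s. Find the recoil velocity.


v_recoil = m_p * v_p / m_gun = 0.036 * 574 / 4 = 5.166 m/s

5.166 m/s


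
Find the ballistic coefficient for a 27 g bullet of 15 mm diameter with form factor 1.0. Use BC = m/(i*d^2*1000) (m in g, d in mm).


BC = m/(i*d^2*1000) = 27/(1.0 * 15^2 * 1000) = 0.00012

0.00012


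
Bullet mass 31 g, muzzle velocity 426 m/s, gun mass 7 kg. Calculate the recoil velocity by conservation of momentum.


v_recoil = m_p * v_p / m_gun = 0.031 * 426 / 7 = 1.887 m/s

1.887 m/s


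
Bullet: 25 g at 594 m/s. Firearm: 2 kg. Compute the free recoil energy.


v_r = m_p*v_p/m_gun = 0.025*594/2 = 7.425 m/s, E_r = 0.5*m_gun*v_r^2 = 0.5*2*7.425^2 = 55.13 J

55.13 J


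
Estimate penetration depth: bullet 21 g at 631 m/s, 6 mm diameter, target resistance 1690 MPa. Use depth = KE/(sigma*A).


A = pi*(d/2)^2 = pi*(6/2)^2 = 28.2743 mm^2
E = 0.5*m*v^2 = 0.5*0.021*631^2 = 4180.69 J
depth = E/(sigma*A) = 4180.69 J / (1690 MPa * 28.2743 mm^2) = 4180.69/(1690 * 28.2743) m = 0.0874921 m ≈ 87.49 mm

87.49 mm


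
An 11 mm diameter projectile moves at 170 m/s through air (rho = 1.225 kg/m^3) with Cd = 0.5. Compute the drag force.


A = pi*(d/2)^2 = pi*(11/2000)^2 = 9.50332e-05 m^2
Fd = 0.5*Cd*rho*A*v^2 = 0.5*0.5*1.225*9.50332e-05*170^2 = 0.8411 N

0.8411 N


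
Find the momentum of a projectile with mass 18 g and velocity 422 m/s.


p = m*v = 0.018*422 = 7.596 kg·m/s

7.596 kg·m/s


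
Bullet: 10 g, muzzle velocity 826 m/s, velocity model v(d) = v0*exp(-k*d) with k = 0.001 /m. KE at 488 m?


v = v0*exp(-k*d) = 826*exp(-0.001*488) = 507.042 m/s
E = 0.5*m*v^2 = 0.5*0.01*507.042^2 = 1285 J

1285 J
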